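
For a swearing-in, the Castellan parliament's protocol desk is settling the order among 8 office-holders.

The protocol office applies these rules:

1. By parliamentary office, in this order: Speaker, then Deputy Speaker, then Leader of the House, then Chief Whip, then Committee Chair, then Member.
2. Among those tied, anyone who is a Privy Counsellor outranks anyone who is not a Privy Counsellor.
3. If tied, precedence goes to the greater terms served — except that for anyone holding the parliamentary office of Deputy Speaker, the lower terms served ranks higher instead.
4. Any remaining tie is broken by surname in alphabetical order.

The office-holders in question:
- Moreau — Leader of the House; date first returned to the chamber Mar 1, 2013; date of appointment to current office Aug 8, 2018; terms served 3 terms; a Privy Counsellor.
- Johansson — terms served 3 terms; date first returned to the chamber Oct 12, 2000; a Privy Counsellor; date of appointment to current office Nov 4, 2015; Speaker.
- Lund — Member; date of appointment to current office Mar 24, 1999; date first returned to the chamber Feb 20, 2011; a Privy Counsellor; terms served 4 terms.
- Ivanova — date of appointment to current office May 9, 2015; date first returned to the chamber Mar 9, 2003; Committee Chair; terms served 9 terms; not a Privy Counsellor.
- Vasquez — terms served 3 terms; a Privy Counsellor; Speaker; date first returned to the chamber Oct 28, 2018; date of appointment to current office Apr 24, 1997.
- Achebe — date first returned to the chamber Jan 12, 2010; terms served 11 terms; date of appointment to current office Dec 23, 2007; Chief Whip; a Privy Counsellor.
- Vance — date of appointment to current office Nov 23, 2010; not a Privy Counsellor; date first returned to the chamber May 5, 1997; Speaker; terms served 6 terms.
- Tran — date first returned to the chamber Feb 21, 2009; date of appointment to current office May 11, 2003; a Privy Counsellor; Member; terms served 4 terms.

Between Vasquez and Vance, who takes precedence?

By parliamentary office: Johansson, Vasquez and Vance (Speaker); then Moreau (Leader of the House); then Achebe (Chief Whip); then Ivanova (Committee Chair); then Lund and Tran (Member).
Among Johansson, Vasquez and Vance, a Privy Counsellor before not a Privy Counsellor: Johansson and Vasquez (a Privy Counsellor) before Vance (not a Privy Counsellor).
Johansson and Vasquez both have terms served 3 terms, so the next rule applies.
Among Johansson and Vasquez, alphabetically by surname: Johansson before Vasquez.
Lund and Tran are each a Privy Counsellor, so the next rule applies.
Lund and Tran both have terms served 4 terms, so the next rule applies.
Among Lund and Tran, alphabetically by surname: Lund before Tran.
So Vasquez takes precedence.

Vasquez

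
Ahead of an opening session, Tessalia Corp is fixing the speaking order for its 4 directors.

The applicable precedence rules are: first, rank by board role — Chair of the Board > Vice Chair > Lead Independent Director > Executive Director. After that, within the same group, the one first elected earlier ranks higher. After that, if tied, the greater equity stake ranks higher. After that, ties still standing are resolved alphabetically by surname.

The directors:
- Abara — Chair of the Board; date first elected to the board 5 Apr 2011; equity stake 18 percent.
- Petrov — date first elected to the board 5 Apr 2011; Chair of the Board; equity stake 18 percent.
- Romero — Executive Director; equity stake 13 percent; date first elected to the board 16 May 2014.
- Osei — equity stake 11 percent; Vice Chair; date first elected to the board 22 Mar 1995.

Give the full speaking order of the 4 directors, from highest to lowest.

By board role: Abara and Petrov (Chair of the Board); then Osei (Vice Chair); then Romero (Executive Director).
Abara and Petrov both have date first elected to the board 5 Apr 2011, so the next rule applies.
Abara and Petrov both have equity stake 18 percent, so the next rule applies.
Among Abara and Petrov, alphabetically by surname: Abara before Petrov.
Full order: Abara, Petrov, Osei, Romero.

Abara, Petrov, Osei, Romero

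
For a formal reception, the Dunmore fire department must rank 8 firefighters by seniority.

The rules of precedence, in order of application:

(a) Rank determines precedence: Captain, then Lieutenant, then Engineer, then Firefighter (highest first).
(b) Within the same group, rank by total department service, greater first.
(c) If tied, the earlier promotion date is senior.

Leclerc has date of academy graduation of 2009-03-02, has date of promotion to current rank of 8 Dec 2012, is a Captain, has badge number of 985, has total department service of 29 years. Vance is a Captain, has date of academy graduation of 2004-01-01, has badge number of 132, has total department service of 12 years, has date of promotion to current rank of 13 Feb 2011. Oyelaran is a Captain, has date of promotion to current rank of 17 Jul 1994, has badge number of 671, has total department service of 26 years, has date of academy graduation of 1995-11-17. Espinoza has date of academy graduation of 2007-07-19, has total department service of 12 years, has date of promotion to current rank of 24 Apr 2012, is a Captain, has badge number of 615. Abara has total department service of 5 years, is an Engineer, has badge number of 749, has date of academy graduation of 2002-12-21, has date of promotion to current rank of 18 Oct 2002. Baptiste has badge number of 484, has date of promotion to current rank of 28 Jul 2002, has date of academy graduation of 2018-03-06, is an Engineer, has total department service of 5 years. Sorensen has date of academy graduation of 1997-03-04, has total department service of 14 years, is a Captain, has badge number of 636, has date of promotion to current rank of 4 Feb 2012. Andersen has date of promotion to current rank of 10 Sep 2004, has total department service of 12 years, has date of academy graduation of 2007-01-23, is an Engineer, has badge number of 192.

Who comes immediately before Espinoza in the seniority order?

Vance

By rank: Leclerc, Oyelaran, Sorensen, Vance and Espinoza (Captain); then Andersen, Baptiste and Abara (Engineer).
Among Leclerc, Oyelaran, Sorensen, Vance and Espinoza, by total department service (higher first): Leclerc (29 years) before Oyelaran (26 years) before Sorensen (14 years) before Vance and Espinoza (12 years).
Among Vance and Espinoza, by date of promotion to current rank (earlier first): Vance (13 Feb 2011) before Espinoza (24 Apr 2012).
Among Andersen, Baptiste and Abara, by total department service (higher first): Andersen (12 years) before Baptiste and Abara (5 years).
Among Baptiste and Abara, by date of promotion to current rank (earlier first): Baptiste (28 Jul 2002) before Abara (18 Oct 2002).
Order: Leclerc, Oyelaran, Sorensen, Vance, Espinoza, Andersen, Baptiste, Abara.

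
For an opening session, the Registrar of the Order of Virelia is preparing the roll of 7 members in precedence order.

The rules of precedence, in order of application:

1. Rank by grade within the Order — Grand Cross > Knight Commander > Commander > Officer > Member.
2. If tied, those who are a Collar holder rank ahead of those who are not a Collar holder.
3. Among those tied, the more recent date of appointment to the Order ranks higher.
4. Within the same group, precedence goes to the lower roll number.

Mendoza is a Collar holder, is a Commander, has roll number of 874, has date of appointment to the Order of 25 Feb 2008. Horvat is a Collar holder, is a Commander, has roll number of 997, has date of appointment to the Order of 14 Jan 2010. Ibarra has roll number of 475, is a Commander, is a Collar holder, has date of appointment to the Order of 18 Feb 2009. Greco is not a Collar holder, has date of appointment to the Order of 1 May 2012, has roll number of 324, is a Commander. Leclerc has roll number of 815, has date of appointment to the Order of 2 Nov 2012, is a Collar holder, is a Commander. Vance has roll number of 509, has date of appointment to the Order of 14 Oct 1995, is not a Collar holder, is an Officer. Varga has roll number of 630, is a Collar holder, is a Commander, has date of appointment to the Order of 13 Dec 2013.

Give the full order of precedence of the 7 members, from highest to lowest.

Varga, Leclerc, Horvat, Ibarra, Mendoza, Greco, Vance

By grade within the Order: Varga, Leclerc, Horvat, Ibarra, Mendoza and Greco (Commander); then Vance (Officer).
Among Varga, Leclerc, Horvat, Ibarra, Mendoza and Greco, a Collar holder before not a Collar holder: Varga, Leclerc, Horvat, Ibarra and Mendoza (a Collar holder) before Greco (not a Collar holder).
Among Varga, Leclerc, Horvat, Ibarra and Mendoza, by date of appointment to the Order (later first): Varga (13 Dec 2013) before Leclerc (2 Nov 2012) before Horvat (14 Jan 2010) before Ibarra (18 Feb 2009) before Mendoza (25 Feb 2008).
Full order: Varga, Leclerc, Horvat, Ibarra, Mendoza, Greco, Vance.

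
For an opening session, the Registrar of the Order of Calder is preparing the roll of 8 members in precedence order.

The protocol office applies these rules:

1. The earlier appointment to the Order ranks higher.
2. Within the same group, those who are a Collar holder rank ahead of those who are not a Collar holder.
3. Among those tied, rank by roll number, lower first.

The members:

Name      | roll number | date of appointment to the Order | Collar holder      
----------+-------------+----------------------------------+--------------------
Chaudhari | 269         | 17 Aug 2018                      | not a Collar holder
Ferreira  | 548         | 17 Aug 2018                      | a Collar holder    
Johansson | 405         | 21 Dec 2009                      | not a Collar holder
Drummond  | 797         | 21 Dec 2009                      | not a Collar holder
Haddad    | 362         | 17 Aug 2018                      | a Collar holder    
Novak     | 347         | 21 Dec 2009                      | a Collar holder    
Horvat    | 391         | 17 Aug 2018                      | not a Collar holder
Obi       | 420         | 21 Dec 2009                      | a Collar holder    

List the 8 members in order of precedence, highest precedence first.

By date of appointment to the Order (earlier first): Novak, Obi, Johansson and Drummond (each 21 Dec 2009); then Haddad, Ferreira, Chaudhari and Horvat (each 17 Aug 2018).
Among Novak, Obi, Johansson and Drummond, a Collar holder before not a Collar holder: Novak and Obi (a Collar holder) before Johansson and Drummond (not a Collar holder).
Among Novak and Obi, by roll number (lower first): Novak (347) before Obi (420).
Among Johansson and Drummond, by roll number (lower first): Johansson (405) before Drummond (797).
Among Haddad, Ferreira, Chaudhari and Horvat, a Collar holder before not a Collar holder: Haddad and Ferreira (a Collar holder) before Chaudhari and Horvat (not a Collar holder).
Among Haddad and Ferreira, by roll number (lower first): Haddad (362) before Ferreira (548).
Among Chaudhari and Horvat, by roll number (lower first): Chaudhari (269) before Horvat (391).
Full order: Novak, Obi, Johansson, Drummond, Haddad, Ferreira, Chaudhari, Horvat.

Novak, Obi, Johansson, Drummond, Haddad, Ferreira, Chaudhari, Horvat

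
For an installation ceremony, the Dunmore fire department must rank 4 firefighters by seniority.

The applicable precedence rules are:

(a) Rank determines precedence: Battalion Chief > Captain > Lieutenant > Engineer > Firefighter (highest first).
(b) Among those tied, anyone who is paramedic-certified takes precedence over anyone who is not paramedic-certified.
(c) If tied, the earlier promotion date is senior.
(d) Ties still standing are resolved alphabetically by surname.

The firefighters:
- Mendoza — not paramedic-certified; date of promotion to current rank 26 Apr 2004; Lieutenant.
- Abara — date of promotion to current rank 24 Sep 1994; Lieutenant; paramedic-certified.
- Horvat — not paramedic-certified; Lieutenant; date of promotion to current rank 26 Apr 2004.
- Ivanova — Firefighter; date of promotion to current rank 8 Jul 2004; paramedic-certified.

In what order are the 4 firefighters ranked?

By rank: Abara, Horvat and Mendoza (Lieutenant); then Ivanova (Firefighter).
Among Abara, Horvat and Mendoza, paramedic-certified before not paramedic-certified: Abara (paramedic-certified) before Horvat and Mendoza (not paramedic-certified).
Horvat and Mendoza both have date of promotion to current rank 26 Apr 2004, so the next rule applies.
Among Horvat and Mendoza, alphabetically by surname: Horvat before Mendoza.
Full order: Abara, Horvat, Mendoza, Ivanova.

Abara, Horvat, Mendoza, Ivanova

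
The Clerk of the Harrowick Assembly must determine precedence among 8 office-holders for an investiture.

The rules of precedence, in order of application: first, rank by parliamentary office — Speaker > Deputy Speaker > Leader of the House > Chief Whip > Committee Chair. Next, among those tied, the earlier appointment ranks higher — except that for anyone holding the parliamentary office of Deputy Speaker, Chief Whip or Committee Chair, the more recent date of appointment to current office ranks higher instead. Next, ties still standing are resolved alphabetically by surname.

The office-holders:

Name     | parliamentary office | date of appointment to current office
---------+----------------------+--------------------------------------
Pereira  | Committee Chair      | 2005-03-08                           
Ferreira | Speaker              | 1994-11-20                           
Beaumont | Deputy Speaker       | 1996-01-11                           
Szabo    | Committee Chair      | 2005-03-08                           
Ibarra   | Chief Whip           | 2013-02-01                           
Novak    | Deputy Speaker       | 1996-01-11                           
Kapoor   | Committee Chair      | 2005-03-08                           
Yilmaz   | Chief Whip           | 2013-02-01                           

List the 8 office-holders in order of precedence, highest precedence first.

Ferreira, Beaumont, Novak, Ibarra, Yilmaz, Kapoor, Pereira, Szabo

By parliamentary office: Ferreira (Speaker); then Beaumont and Novak (Deputy Speaker); then Ibarra and Yilmaz (Chief Whip); then Kapoor, Pereira and Szabo (Committee Chair).
Beaumont and Novak both have date of appointment to current office 1996-01-11, so the next rule applies.
Among Beaumont and Novak, alphabetically by surname: Beaumont before Novak.
Ibarra and Yilmaz both have date of appointment to current office 2013-02-01, so the next rule applies.
Among Ibarra and Yilmaz, alphabetically by surname: Ibarra before Yilmaz.
Kapoor, Pereira and Szabo all have date of appointment to current office 2005-03-08, so the next rule applies.
Among Kapoor, Pereira and Szabo, alphabetically by surname: Kapoor before Pereira before Szabo.
Full order: Ferreira, Beaumont, Novak, Ibarra, Yilmaz, Kapoor, Pereira, Szabo.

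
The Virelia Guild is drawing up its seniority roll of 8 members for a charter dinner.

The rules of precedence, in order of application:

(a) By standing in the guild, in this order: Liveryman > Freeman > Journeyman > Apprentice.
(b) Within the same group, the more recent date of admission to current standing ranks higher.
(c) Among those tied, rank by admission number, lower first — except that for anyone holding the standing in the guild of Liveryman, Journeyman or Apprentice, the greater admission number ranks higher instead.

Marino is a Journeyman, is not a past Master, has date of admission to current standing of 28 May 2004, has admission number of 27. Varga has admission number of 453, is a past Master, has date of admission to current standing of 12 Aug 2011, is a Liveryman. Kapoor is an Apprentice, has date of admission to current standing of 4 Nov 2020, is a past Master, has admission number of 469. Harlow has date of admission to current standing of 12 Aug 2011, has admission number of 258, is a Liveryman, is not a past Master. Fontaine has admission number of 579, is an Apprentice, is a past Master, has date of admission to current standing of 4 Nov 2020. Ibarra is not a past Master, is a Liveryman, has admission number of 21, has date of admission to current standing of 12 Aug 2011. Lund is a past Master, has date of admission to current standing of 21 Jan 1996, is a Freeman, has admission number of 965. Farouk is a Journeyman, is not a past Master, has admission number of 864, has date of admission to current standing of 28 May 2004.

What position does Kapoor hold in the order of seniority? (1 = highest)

By standing in the guild: Varga, Harlow and Ibarra (Liveryman); then Lund (Freeman); then Farouk and Marino (Journeyman); then Fontaine and Kapoor (Apprentice).
Varga, Harlow and Ibarra all have date of admission to current standing 12 Aug 2011, so the next rule applies.
Among Varga, Harlow and Ibarra, by admission number (higher first) (reversed rule for this group): Varga (453) before Harlow (258) before Ibarra (21).
Farouk and Marino both have date of admission to current standing 28 May 2004, so the next rule applies.
Among Farouk and Marino, by admission number (higher first) (reversed rule for this group): Farouk (864) before Marino (27).
Fontaine and Kapoor both have date of admission to current standing 4 Nov 2020, so the next rule applies.
Among Fontaine and Kapoor, by admission number (higher first) (reversed rule for this group): Fontaine (579) before Kapoor (469).
Order: Varga, Harlow, Ibarra, Lund, Farouk, Marino, Fontaine, Kapoor. So position 8.

8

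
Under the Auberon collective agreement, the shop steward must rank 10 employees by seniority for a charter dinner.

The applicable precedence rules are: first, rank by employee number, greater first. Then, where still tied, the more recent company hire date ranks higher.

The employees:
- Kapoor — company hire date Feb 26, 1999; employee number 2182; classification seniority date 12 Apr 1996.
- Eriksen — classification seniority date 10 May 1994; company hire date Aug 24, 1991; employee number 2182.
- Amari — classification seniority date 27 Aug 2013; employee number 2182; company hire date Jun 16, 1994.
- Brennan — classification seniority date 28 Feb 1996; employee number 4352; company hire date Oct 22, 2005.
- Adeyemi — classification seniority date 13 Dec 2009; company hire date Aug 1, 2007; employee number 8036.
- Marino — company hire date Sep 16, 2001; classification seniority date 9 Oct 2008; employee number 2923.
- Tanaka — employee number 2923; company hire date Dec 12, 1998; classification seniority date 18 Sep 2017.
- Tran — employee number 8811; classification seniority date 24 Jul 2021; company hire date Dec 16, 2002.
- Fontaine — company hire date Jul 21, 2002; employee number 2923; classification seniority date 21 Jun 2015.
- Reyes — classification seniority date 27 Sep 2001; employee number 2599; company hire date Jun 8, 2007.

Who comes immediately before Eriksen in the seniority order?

Amari

By employee number (higher first): Tran (8811); then Adeyemi (8036); then Brennan (4352); then Fontaine, Marino and Tanaka (each 2923); then Reyes (2599); then Kapoor, Amari and Eriksen (each 2182).
Among Fontaine, Marino and Tanaka, by company hire date (later first): Fontaine (Jul 21, 2002) before Marino (Sep 16, 2001) before Tanaka (Dec 12, 1998).
Among Kapoor, Amari and Eriksen, by company hire date (later first): Kapoor (Feb 26, 1999) before Amari (Jun 16, 1994) before Eriksen (Aug 24, 1991).
Order: Tran, Adeyemi, Brennan, Fontaine, Marino, Tanaka, Reyes, Kapoor, Amari, Eriksen.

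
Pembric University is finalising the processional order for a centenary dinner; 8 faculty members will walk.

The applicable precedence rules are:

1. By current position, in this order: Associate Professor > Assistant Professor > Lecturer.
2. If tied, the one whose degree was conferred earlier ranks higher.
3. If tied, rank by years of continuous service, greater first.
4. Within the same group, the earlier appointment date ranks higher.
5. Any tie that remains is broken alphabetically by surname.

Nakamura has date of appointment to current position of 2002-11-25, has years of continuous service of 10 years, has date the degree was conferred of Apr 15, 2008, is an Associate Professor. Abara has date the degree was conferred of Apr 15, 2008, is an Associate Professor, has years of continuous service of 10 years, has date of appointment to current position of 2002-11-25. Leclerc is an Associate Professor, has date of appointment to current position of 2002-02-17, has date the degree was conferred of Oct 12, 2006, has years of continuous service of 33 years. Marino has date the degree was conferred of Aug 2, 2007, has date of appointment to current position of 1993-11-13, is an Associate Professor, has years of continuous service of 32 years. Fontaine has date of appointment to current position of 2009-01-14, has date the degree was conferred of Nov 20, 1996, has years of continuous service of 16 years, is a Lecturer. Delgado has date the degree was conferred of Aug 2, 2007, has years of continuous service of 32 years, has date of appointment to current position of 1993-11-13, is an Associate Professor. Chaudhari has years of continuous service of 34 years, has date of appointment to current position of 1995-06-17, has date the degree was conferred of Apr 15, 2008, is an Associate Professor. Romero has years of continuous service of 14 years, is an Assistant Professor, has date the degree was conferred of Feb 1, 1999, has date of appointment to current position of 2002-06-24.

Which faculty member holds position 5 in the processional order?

By current position: Leclerc, Delgado, Marino, Chaudhari, Abara and Nakamura (Associate Professor); then Romero (Assistant Professor); then Fontaine (Lecturer).
Among Leclerc, Delgado, Marino, Chaudhari, Abara and Nakamura, by date the degree was conferred (earlier first): Leclerc (Oct 12, 2006) before Delgado and Marino (Aug 2, 2007) before Chaudhari, Abara and Nakamura (Apr 15, 2008).
Delgado and Marino both have years of continuous service 32 years, so the next rule applies.
Delgado and Marino both have date of appointment to current position 1993-11-13, so the next rule applies.
Among Delgado and Marino, alphabetically by surname: Delgado before Marino.
Among Chaudhari, Abara and Nakamura, by years of continuous service (higher first): Chaudhari (34 years) before Abara and Nakamura (10 years).
Abara and Nakamura both have date of appointment to current position 2002-11-25, so the next rule applies.
Among Abara and Nakamura, alphabetically by surname: Abara before Nakamura.
Order: Leclerc, Delgado, Marino, Chaudhari, Abara, Nakamura, Romero, Fontaine.

Abara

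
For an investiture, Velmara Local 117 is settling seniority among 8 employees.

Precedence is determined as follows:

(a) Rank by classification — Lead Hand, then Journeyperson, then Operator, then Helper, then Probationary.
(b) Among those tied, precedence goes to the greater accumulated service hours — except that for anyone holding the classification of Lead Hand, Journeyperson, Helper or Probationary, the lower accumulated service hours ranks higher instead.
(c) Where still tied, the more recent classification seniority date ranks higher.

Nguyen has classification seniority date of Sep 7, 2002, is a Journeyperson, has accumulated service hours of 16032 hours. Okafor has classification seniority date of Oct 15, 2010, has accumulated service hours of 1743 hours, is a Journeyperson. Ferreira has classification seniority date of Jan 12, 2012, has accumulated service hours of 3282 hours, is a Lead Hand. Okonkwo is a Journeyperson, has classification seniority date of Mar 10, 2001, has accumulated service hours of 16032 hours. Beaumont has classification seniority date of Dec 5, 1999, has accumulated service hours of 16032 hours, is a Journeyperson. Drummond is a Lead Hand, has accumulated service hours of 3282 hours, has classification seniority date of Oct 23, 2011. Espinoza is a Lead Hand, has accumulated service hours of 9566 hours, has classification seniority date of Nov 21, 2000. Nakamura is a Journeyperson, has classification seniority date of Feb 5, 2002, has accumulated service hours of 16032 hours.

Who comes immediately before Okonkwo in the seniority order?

By classification: Ferreira, Drummond and Espinoza (Lead Hand); then Okafor, Nguyen, Nakamura, Okonkwo and Beaumont (Journeyperson).
Among Ferreira, Drummond and Espinoza, by accumulated service hours (lower first) (reversed rule for this group): Ferreira and Drummond (3282 hours) before Espinoza (9566 hours).
Among Ferreira and Drummond, by classification seniority date (later first): Ferreira (Jan 12, 2012) before Drummond (Oct 23, 2011).
Among Okafor, Nguyen, Nakamura, Okonkwo and Beaumont, by accumulated service hours (lower first) (reversed rule for this group): Okafor (1743 hours) before Nguyen, Nakamura, Okonkwo and Beaumont (16032 hours).
Among Nguyen, Nakamura, Okonkwo and Beaumont, by classification seniority date (later first): Nguyen (Sep 7, 2002) before Nakamura (Feb 5, 2002) before Okonkwo (Mar 10, 2001) before Beaumont (Dec 5, 1999).
Order: Ferreira, Drummond, Espinoza, Okafor, Nguyen, Nakamura, Okonkwo, Beaumont.

Nakamura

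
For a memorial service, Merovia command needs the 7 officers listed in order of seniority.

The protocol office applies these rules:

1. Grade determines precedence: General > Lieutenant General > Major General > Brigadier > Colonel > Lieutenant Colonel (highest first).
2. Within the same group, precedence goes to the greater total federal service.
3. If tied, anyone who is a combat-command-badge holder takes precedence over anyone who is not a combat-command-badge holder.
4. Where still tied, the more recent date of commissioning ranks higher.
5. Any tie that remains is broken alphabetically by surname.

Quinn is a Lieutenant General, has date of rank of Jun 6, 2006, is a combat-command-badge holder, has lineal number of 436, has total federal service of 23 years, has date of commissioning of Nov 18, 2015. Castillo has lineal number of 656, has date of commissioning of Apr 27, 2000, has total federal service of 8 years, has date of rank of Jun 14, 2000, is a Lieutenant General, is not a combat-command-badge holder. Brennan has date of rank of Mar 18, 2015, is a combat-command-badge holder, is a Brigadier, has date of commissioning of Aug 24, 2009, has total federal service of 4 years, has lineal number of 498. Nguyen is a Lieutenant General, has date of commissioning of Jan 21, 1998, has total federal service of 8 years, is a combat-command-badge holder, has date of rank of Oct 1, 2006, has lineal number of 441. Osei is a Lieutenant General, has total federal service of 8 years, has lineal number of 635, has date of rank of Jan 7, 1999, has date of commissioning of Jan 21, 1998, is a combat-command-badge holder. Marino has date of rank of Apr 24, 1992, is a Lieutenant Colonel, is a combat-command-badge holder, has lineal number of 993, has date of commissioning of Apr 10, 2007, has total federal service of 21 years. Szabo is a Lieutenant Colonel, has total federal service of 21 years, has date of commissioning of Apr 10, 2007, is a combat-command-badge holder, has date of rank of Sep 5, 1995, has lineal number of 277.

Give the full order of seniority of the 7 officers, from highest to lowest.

By grade: Quinn, Nguyen, Osei and Castillo (Lieutenant General); then Brennan (Brigadier); then Marino and Szabo (Lieutenant Colonel).
Among Quinn, Nguyen, Osei and Castillo, by total federal service (higher first): Quinn (23 years) before Nguyen, Osei and Castillo (8 years).
Among Nguyen, Osei and Castillo, a combat-command-badge holder before not a combat-command-badge holder: Nguyen and Osei (a combat-command-badge holder) before Castillo (not a combat-command-badge holder).
Nguyen and Osei both have date of commissioning Jan 21, 1998, so the next rule applies.
Among Nguyen and Osei, alphabetically by surname: Nguyen before Osei.
Marino and Szabo both have total federal service 21 years, so the next rule applies.
Marino and Szabo are each a combat-command-badge holder, so the next rule applies.
Marino and Szabo both have date of commissioning Apr 10, 2007, so the next rule applies.
Among Marino and Szabo, alphabetically by surname: Marino before Szabo.
Full order: Quinn, Nguyen, Osei, Castillo, Brennan, Marino, Szabo.

Quinn, Nguyen, Osei, Castillo, Brennan, Marino, Szabo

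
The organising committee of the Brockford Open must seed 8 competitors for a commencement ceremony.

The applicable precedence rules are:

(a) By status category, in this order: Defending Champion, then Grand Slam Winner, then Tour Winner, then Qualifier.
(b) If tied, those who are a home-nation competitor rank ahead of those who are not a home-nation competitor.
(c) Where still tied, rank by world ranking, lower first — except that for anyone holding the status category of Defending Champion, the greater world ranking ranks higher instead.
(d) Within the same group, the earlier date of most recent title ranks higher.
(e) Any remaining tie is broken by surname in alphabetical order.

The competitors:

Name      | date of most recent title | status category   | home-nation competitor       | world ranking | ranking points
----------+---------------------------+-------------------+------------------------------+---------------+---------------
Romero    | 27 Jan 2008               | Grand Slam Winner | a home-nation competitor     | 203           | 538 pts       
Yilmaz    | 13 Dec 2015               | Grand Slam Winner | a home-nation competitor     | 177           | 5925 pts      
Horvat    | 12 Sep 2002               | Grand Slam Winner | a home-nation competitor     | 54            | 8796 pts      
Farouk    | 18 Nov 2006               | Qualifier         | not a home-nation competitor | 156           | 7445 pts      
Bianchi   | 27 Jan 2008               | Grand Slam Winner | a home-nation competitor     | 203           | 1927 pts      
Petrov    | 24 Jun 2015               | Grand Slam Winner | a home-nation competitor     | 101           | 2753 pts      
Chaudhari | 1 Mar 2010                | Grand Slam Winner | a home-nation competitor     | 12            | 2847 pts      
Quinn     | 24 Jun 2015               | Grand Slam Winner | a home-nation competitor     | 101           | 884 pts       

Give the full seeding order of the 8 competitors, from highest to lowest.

By status category: Chaudhari, Horvat, Petrov, Quinn, Yilmaz, Bianchi and Romero (Grand Slam Winner); then Farouk (Qualifier).
Chaudhari, Horvat, Petrov, Quinn, Yilmaz, Bianchi and Romero are each a home-nation competitor, so the next rule applies.
Among Chaudhari, Horvat, Petrov, Quinn, Yilmaz, Bianchi and Romero, by world ranking (lower first): Chaudhari (12) before Horvat (54) before Petrov and Quinn (101) before Yilmaz (177) before Bianchi and Romero (203).
Petrov and Quinn both have date of most recent title 24 Jun 2015, so the next rule applies.
Among Petrov and Quinn, alphabetically by surname: Petrov before Quinn.
Bianchi and Romero both have date of most recent title 27 Jan 2008, so the next rule applies.
Among Bianchi and Romero, alphabetically by surname: Bianchi before Romero.
Full order: Chaudhari, Horvat, Petrov, Quinn, Yilmaz, Bianchi, Romero, Farouk.

Chaudhari, Horvat, Petrov, Quinn, Yilmaz, Bianchi, Romero, Farouk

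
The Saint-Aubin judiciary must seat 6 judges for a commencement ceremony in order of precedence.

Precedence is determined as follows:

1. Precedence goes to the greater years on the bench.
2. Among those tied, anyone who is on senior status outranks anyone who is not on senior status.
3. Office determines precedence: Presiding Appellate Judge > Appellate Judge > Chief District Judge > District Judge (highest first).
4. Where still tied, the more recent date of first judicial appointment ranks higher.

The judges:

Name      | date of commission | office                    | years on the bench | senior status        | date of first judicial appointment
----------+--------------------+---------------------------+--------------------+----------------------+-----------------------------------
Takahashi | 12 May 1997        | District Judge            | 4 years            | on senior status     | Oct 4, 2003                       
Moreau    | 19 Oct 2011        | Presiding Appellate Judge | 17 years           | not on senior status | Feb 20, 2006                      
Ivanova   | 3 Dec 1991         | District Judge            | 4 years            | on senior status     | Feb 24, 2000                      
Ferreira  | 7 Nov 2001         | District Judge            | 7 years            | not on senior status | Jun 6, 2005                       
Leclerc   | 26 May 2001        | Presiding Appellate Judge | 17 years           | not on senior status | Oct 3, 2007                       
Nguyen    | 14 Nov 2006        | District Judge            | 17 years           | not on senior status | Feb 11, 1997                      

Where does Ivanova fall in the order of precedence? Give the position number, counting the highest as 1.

By years on the bench (higher first): Leclerc, Moreau and Nguyen (each 17 years); then Ferreira (7 years); then Takahashi and Ivanova (both 4 years).
Leclerc, Moreau and Nguyen are each not on senior status, so the next rule applies.
Among Leclerc, Moreau and Nguyen, by office: Leclerc and Moreau (Presiding Appellate Judge) before Nguyen (District Judge).
Among Leclerc and Moreau, by date of first judicial appointment (later first): Leclerc (Oct 3, 2007) before Moreau (Feb 20, 2006).
Takahashi and Ivanova are each on senior status, so the next rule applies.
Takahashi and Ivanova are each District Judge, so the next rule applies.
Among Takahashi and Ivanova, by date of first judicial appointment (later first): Takahashi (Oct 4, 2003) before Ivanova (Feb 24, 2000).
Order: Leclerc, Moreau, Nguyen, Ferreira, Takahashi, Ivanova. So position 6.

6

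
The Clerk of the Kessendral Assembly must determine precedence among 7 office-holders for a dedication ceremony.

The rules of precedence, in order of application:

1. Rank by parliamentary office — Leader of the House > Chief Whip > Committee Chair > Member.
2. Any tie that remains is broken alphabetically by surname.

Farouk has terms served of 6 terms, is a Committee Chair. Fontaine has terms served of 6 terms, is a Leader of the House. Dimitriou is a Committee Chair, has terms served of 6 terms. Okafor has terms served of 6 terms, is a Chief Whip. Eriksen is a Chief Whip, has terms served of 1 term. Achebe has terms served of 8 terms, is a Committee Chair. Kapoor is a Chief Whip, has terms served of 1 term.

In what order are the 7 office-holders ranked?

By parliamentary office: Fontaine (Leader of the House); then Eriksen, Kapoor and Okafor (Chief Whip); then Achebe, Dimitriou and Farouk (Committee Chair).
Among Eriksen, Kapoor and Okafor, alphabetically by surname: Eriksen before Kapoor before Okafor.
Among Achebe, Dimitriou and Farouk, alphabetically by surname: Achebe before Dimitriou before Farouk.
Full order: Fontaine, Eriksen, Kapoor, Okafor, Achebe, Dimitriou, Farouk.

Fontaine, Eriksen, Kapoor, Okafor, Achebe, Dimitriou, Farouk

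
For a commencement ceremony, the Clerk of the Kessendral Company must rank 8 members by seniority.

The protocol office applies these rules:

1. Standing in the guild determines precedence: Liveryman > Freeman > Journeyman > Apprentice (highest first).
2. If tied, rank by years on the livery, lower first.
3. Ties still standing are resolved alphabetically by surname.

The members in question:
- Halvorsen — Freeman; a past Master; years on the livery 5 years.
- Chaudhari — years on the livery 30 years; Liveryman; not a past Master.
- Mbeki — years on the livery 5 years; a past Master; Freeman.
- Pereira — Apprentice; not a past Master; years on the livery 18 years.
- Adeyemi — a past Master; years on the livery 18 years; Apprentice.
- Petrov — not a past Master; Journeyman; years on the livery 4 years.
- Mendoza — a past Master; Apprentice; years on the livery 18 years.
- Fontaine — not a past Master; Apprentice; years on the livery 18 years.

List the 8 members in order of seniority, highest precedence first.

By standing in the guild: Chaudhari (Liveryman); then Halvorsen and Mbeki (Freeman); then Petrov (Journeyman); then Adeyemi, Fontaine, Mendoza and Pereira (Apprentice).
Halvorsen and Mbeki both have years on the livery 5 years, so the next rule applies.
Among Halvorsen and Mbeki, alphabetically by surname: Halvorsen before Mbeki.
Adeyemi, Fontaine, Mendoza and Pereira all have years on the livery 18 years, so the next rule applies.
Among Adeyemi, Fontaine, Mendoza and Pereira, alphabetically by surname: Adeyemi before Fontaine before Mendoza before Pereira.
Full order: Chaudhari, Halvorsen, Mbeki, Petrov, Adeyemi, Fontaine, Mendoza, Pereira.

Chaudhari, Halvorsen, Mbeki, Petrov, Adeyemi, Fontaine, Mendoza, Pereira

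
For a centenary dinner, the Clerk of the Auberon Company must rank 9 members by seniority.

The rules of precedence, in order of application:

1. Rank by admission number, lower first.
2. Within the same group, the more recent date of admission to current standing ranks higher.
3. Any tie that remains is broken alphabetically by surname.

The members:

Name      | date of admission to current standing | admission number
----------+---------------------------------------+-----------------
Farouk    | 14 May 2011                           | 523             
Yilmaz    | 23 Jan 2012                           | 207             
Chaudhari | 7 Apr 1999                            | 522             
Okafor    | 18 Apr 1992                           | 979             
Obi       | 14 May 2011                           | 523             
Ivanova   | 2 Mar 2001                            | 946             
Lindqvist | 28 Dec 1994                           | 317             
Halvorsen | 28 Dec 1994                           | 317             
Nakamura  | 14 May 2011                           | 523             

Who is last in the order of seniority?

Okafor

By admission number (lower first): Yilmaz (207); then Halvorsen and Lindqvist (both 317); then Chaudhari (522); then Farouk, Nakamura and Obi (each 523); then Ivanova (946); then Okafor (979).
Halvorsen and Lindqvist both have date of admission to current standing 28 Dec 1994, so the next rule applies.
Among Halvorsen and Lindqvist, alphabetically by surname: Halvorsen before Lindqvist.
Farouk, Nakamura and Obi all have date of admission to current standing 14 May 2011, so the next rule applies.
Among Farouk, Nakamura and Obi, alphabetically by surname: Farouk before Nakamura before Obi.
Order: Yilmaz, Halvorsen, Lindqvist, Chaudhari, Farouk, Nakamura, Obi, Ivanova, Okafor.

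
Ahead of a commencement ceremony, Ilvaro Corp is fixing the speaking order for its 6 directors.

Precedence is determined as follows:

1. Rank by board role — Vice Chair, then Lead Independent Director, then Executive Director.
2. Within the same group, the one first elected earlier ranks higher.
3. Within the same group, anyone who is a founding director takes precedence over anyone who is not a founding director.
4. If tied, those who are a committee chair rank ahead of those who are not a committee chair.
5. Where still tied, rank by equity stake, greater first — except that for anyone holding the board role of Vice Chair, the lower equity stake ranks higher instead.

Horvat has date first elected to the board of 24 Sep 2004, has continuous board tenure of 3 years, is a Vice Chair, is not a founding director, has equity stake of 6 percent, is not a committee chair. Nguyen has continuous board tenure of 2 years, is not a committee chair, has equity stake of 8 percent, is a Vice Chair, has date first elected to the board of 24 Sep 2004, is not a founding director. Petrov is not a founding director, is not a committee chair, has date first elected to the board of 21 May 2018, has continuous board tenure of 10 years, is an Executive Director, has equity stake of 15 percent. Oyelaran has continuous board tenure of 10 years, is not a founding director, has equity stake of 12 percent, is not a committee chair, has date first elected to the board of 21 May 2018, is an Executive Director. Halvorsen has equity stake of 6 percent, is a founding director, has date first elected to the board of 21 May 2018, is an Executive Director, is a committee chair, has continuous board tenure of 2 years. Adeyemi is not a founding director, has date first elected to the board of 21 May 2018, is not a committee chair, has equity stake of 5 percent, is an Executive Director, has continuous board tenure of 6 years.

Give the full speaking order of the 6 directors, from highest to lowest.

By board role: Horvat and Nguyen (Vice Chair); then Halvorsen, Petrov, Oyelaran and Adeyemi (Executive Director).
Horvat and Nguyen both have date first elected to the board 24 Sep 2004, so the next rule applies.
Horvat and Nguyen are each not a founding director, so the next rule applies.
Horvat and Nguyen are each not a committee chair, so the next rule applies.
Among Horvat and Nguyen, by equity stake (lower first) (reversed rule for this group): Horvat (6 percent) before Nguyen (8 percent).
Halvorsen, Petrov, Oyelaran and Adeyemi all have date first elected to the board 21 May 2018, so the next rule applies.
Among Halvorsen, Petrov, Oyelaran and Adeyemi, a founding director before not a founding director: Halvorsen (a founding director) before Petrov, Oyelaran and Adeyemi (not a founding director).
Petrov, Oyelaran and Adeyemi are each not a committee chair, so the next rule applies.
Among Petrov, Oyelaran and Adeyemi, by equity stake (higher first): Petrov (15 percent) before Oyelaran (12 percent) before Adeyemi (5 percent).
Full order: Horvat, Nguyen, Halvorsen, Petrov, Oyelaran, Adeyemi.

Horvat, Nguyen, Halvorsen, Petrov, Oyelaran, Adeyemi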